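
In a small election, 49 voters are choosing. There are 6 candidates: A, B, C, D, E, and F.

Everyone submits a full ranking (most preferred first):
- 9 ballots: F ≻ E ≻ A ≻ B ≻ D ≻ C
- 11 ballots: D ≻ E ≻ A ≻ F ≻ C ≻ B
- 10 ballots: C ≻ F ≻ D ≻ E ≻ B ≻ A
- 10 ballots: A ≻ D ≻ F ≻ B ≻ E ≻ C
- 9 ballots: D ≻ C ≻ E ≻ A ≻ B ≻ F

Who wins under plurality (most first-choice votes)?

First-place votes: A 10, B 0, C 10, D 20, E 0, F 9.

D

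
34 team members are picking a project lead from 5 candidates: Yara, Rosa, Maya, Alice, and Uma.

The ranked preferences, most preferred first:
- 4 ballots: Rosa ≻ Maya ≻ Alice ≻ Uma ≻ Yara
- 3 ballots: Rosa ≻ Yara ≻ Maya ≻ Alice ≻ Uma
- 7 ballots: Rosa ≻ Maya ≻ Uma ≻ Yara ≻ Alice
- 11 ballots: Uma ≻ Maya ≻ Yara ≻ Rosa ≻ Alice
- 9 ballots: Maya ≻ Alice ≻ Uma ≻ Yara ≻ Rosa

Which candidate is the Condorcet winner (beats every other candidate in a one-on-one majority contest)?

Maya

Maya vs Yara: 31–3
Maya vs Rosa: 20–14
Maya vs Alice: 34–0
Maya vs Uma: 23–11
Maya beats every other candidate.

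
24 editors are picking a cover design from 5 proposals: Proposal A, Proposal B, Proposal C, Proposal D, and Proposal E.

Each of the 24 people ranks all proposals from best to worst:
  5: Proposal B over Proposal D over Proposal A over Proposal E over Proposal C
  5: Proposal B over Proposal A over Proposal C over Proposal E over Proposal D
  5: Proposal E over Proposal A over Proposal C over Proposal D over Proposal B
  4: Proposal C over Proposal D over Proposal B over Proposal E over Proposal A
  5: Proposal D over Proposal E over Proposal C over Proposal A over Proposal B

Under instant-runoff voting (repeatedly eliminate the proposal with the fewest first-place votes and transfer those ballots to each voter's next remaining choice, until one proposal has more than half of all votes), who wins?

Round 1: Proposal A 0, Proposal B 10, Proposal C 4, Proposal D 5, Proposal E 5. Proposal A eliminated.
Round 2: Proposal B 10, Proposal C 4, Proposal D 5, Proposal E 5. Proposal C eliminated.
Round 3: Proposal B 10, Proposal D 9, Proposal E 5. Proposal E eliminated.
Round 4: Proposal B 10, Proposal D 14. Proposal D has a majority (≥13).

Proposal D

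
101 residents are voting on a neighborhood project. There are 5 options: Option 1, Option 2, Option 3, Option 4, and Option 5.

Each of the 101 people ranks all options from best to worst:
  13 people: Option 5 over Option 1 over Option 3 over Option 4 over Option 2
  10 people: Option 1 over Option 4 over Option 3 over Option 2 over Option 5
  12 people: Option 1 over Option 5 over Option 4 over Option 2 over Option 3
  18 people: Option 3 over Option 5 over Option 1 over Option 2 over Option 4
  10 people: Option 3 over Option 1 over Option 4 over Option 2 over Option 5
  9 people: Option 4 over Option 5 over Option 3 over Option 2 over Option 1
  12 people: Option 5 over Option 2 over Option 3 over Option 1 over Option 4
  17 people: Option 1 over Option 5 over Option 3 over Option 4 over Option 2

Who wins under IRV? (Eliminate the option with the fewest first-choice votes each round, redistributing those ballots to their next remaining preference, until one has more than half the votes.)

Option 5

Round 1: Option 1 39, Option 2 0, Option 3 28, Option 4 9, Option 5 25. Option 2 eliminated.
Round 2: Option 1 39, Option 3 28, Option 4 9, Option 5 25. Option 4 eliminated.
Round 3: Option 1 39, Option 3 28, Option 5 34. Option 3 eliminated.
Round 4: Option 1 49, Option 5 52. Option 5 has a majority (≥51).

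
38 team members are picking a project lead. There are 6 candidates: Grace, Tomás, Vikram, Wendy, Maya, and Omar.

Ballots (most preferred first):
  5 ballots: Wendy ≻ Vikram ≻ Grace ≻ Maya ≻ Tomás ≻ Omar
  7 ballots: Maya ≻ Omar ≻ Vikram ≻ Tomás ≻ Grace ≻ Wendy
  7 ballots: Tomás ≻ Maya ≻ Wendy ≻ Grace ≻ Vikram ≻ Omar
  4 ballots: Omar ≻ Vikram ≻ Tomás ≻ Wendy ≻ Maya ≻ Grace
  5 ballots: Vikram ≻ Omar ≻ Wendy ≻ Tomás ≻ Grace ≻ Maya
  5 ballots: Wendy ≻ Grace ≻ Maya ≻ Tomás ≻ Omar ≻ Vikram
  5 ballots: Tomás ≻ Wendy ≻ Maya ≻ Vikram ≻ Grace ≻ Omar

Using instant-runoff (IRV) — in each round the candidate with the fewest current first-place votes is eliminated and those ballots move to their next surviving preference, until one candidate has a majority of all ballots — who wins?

Vikram

Round 1: Grace 0, Tomás 12, Vikram 5, Wendy 10, Maya 7, Omar 4. Grace eliminated.
Round 2: Tomás 12, Vikram 5, Wendy 10, Maya 7, Omar 4. Omar eliminated.
Round 3: Tomás 12, Vikram 9, Wendy 10, Maya 7. Maya eliminated.
Round 4: Tomás 12, Vikram 16, Wendy 10. Wendy eliminated.
Round 5: Tomás 17, Vikram 21. Vikram has a majority (≥20).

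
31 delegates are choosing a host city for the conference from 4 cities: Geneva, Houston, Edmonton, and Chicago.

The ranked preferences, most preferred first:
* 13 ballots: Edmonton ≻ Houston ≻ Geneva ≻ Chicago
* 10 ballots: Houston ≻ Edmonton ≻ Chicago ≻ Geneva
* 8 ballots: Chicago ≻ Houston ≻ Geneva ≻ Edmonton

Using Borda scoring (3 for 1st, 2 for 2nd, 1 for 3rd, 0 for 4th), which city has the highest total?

Houston

Geneva: 13×1 + 10×0 + 8×1 = 21
Houston: 13×2 + 10×3 + 8×2 = 72
Edmonton: 13×3 + 10×2 + 8×0 = 59
Chicago: 13×0 + 10×1 + 8×3 = 34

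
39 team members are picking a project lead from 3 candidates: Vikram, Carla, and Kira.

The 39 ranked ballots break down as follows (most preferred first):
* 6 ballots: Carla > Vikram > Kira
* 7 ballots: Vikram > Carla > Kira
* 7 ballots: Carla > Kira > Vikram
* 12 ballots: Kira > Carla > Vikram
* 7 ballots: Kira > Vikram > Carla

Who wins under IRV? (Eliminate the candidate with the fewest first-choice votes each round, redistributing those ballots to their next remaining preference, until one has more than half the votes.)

Round 1: Vikram 7, Carla 13, Kira 19. Vikram eliminated.
Round 2: Carla 20, Kira 19. Carla has a majority (≥20).

Carla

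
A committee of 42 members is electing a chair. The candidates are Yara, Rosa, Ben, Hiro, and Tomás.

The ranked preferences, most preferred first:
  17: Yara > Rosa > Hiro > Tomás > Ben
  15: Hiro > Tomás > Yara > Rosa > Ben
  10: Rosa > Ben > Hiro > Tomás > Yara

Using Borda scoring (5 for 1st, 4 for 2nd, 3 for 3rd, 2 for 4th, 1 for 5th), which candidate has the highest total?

Hiro

Yara: 17×5 + 15×3 + 10×1 = 140
Rosa: 17×4 + 15×2 + 10×5 = 148
Ben: 17×1 + 15×1 + 10×4 = 72
Hiro: 17×3 + 15×5 + 10×3 = 156
Tomás: 17×2 + 15×4 + 10×2 = 114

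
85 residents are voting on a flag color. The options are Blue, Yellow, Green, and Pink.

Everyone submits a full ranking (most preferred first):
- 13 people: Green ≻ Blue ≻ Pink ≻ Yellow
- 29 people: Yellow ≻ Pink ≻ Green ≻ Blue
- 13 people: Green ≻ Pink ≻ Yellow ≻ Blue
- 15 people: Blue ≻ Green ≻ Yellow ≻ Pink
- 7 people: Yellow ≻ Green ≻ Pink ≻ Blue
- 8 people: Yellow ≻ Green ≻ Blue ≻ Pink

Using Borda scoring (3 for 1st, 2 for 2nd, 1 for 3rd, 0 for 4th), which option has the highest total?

Blue: 13×2 + 29×0 + 13×0 + 15×3 + 7×0 + 8×1 = 79
Yellow: 13×0 + 29×3 + 13×1 + 15×1 + 7×3 + 8×3 = 160
Green: 13×3 + 29×1 + 13×3 + 15×2 + 7×2 + 8×2 = 167
Pink: 13×1 + 29×2 + 13×2 + 15×0 + 7×1 + 8×0 = 104

Green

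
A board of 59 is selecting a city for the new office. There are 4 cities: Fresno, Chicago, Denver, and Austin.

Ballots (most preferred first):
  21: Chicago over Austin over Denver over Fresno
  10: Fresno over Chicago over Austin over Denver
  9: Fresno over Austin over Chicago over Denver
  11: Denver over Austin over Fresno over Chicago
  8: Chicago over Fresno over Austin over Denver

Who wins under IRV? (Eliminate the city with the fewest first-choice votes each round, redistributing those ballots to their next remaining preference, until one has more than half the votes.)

Fresno

Round 1: Fresno 19, Chicago 29, Denver 11, Austin 0. Austin eliminated.
Round 2: Fresno 19, Chicago 29, Denver 11. Denver eliminated.
Round 3: Fresno 30, Chicago 29. Fresno has a majority (≥30).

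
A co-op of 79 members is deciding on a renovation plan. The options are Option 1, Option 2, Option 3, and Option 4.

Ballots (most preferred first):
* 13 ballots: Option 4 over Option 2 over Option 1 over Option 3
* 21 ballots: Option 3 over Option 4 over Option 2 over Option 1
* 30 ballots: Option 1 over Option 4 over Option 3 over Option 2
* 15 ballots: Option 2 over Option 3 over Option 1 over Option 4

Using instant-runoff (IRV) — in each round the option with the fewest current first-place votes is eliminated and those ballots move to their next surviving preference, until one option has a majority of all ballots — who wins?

Round 1: Option 1 30, Option 2 15, Option 3 21, Option 4 13. Option 4 eliminated.
Round 2: Option 1 30, Option 2 28, Option 3 21. Option 3 eliminated.
Round 3: Option 1 30, Option 2 49. Option 2 has a majority (≥40).

Option 2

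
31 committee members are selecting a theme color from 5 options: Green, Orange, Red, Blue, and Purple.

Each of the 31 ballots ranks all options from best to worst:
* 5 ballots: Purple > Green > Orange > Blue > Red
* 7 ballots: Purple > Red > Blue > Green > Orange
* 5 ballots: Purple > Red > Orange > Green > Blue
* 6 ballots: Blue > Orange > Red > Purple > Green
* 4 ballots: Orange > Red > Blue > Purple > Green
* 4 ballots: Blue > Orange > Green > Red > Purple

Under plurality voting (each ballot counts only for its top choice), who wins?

First-place votes: Green 0, Orange 4, Red 0, Blue 10, Purple 17.

Purple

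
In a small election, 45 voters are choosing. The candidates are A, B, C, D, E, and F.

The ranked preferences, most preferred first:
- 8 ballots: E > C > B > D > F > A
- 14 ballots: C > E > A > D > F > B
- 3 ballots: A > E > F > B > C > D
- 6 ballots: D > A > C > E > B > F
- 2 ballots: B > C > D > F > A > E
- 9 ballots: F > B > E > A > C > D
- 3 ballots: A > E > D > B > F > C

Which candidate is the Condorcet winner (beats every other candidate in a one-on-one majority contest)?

E vs A: 31–14
E vs B: 34–11
E vs C: 23–22
E vs D: 37–8
E vs F: 34–11
E beats every other candidate.

E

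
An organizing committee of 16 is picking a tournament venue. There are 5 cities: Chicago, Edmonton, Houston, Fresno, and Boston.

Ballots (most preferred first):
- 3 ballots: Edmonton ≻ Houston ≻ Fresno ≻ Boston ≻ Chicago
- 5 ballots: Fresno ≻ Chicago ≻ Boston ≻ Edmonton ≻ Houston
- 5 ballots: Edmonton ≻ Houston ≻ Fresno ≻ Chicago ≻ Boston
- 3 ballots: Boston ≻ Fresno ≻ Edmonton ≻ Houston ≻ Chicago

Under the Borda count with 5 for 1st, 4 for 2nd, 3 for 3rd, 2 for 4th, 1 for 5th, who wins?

Chicago: 3×1 + 5×4 + 5×2 + 3×1 = 36
Edmonton: 3×5 + 5×2 + 5×5 + 3×3 = 59
Houston: 3×4 + 5×1 + 5×4 + 3×2 = 43
Fresno: 3×3 + 5×5 + 5×3 + 3×4 = 61
Boston: 3×2 + 5×3 + 5×1 + 3×5 = 41

Fresno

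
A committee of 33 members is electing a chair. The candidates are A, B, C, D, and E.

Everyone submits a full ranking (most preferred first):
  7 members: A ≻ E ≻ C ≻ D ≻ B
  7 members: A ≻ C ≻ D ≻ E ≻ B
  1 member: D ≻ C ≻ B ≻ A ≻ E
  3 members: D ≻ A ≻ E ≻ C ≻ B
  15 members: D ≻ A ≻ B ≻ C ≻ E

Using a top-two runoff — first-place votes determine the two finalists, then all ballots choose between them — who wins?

D

Round 1 first-place votes: A 14, B 0, C 0, D 19, E 0. D and A advance.
Runoff: D is ranked above A on 19 ballots, A above D on 14.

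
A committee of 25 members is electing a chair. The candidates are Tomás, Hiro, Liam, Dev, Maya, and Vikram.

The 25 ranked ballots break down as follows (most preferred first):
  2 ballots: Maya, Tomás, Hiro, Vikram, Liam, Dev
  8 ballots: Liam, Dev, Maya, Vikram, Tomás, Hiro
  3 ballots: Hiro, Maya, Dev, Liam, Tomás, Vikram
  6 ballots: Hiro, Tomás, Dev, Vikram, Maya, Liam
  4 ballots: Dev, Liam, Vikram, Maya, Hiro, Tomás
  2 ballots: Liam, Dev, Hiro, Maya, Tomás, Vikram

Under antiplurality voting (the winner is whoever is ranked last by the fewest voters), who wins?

Maya

Last-place votes: Tomás 4, Hiro 8, Liam 6, Dev 2, Maya 0, Vikram 5.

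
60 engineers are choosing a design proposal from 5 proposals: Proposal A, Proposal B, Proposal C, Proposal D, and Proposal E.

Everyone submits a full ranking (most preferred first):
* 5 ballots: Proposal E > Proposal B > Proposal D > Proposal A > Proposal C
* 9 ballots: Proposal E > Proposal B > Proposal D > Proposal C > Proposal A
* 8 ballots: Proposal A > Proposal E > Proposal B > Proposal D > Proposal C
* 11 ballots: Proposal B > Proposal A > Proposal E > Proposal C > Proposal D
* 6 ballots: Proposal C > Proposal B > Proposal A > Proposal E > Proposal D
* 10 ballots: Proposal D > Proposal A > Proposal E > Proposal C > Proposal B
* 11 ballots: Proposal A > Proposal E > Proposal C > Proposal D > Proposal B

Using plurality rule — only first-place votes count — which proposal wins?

First-place votes: Proposal A 19, Proposal B 11, Proposal C 6, Proposal D 10, Proposal E 14.

Proposal A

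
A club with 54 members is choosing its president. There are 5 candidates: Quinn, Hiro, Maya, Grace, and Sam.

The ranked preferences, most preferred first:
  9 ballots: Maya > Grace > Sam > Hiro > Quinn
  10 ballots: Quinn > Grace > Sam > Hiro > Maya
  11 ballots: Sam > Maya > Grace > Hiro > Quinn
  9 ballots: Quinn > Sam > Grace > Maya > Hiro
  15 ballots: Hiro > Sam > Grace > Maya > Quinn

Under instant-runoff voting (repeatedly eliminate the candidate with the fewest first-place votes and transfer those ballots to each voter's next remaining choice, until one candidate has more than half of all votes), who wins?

Sam

Round 1: Quinn 19, Hiro 15, Maya 9, Grace 0, Sam 11. Grace eliminated.
Round 2: Quinn 19, Hiro 15, Maya 9, Sam 11. Maya eliminated.
Round 3: Quinn 19, Hiro 15, Sam 20. Hiro eliminated.
Round 4: Quinn 19, Sam 35. Sam has a majority (≥28).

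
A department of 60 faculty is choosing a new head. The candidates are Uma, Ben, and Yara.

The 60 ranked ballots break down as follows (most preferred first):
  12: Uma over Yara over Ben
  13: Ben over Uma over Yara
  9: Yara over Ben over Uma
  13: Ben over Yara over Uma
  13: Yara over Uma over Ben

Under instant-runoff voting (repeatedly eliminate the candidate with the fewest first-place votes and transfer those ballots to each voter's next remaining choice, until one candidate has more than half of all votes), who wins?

Round 1: Uma 12, Ben 26, Yara 22. Uma eliminated.
Round 2: Ben 26, Yara 34. Yara has a majority (≥31).

Yara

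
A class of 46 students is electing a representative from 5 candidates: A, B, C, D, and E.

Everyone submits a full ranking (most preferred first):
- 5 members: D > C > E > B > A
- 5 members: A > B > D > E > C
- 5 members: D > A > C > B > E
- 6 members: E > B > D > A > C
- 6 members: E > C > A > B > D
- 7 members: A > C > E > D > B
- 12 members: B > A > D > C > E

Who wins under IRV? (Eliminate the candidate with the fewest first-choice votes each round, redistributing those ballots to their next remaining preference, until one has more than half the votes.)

A

Round 1: A 12, B 12, C 0, D 10, E 12. C eliminated.
Round 2: A 12, B 12, D 10, E 12. D eliminated.
Round 3: A 17, B 12, E 17. B eliminated.
Round 4: A 29, E 17. A has a majority (≥24).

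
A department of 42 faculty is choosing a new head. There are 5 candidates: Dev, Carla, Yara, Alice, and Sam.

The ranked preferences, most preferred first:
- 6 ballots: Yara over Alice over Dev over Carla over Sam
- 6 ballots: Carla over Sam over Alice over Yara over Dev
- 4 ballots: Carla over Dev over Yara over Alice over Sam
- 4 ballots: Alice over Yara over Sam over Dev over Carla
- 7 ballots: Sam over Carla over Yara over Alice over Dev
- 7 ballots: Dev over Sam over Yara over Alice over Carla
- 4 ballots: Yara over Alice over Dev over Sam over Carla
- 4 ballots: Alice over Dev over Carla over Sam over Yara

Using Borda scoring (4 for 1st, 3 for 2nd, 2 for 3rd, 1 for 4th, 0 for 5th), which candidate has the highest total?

Yara

Dev: 6×2 + 6×0 + 4×3 + 4×1 + 7×0 + 7×4 + 4×2 + 4×3 = 76
Carla: 6×1 + 6×4 + 4×4 + 4×0 + 7×3 + 7×0 + 4×0 + 4×2 = 75
Yara: 6×4 + 6×1 + 4×2 + 4×3 + 7×2 + 7×2 + 4×4 + 4×0 = 94
Alice: 6×3 + 6×2 + 4×1 + 4×4 + 7×1 + 7×1 + 4×3 + 4×4 = 92
Sam: 6×0 + 6×3 + 4×0 + 4×2 + 7×4 + 7×3 + 4×1 + 4×1 = 83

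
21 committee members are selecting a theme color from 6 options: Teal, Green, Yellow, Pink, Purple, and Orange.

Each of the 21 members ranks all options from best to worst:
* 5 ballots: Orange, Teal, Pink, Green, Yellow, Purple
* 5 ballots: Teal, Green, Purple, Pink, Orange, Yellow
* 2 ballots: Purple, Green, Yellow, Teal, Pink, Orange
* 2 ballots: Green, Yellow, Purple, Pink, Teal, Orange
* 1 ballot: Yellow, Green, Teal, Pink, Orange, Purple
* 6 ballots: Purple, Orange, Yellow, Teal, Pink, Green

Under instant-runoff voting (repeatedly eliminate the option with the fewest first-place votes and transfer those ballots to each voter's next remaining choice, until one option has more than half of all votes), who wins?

Teal

Round 1: Teal 5, Green 2, Yellow 1, Pink 0, Purple 8, Orange 5. Pink eliminated.
Round 2: Teal 5, Green 2, Yellow 1, Purple 8, Orange 5. Yellow eliminated.
Round 3: Teal 5, Green 3, Purple 8, Orange 5. Green eliminated.
Round 4: Teal 6, Purple 10, Orange 5. Orange eliminated.
Round 5: Teal 11, Purple 10. Teal has a majority (≥11).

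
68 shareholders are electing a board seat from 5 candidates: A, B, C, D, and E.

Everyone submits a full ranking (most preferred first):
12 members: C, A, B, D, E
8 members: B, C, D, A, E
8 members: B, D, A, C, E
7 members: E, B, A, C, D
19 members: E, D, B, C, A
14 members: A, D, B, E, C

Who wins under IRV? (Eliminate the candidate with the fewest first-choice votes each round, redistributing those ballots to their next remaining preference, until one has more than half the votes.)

A

Round 1: A 14, B 16, C 12, D 0, E 26. D eliminated.
Round 2: A 14, B 16, C 12, E 26. C eliminated.
Round 3: A 26, B 16, E 26. B eliminated.
Round 4: A 42, E 26. A has a majority (≥35).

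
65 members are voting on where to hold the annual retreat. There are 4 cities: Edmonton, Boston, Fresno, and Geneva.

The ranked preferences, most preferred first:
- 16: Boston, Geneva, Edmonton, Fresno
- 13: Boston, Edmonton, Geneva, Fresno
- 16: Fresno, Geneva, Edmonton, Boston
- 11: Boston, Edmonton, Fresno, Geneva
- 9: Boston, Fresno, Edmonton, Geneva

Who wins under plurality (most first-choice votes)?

Boston

First-place votes: Edmonton 0, Boston 49, Fresno 16, Geneva 0.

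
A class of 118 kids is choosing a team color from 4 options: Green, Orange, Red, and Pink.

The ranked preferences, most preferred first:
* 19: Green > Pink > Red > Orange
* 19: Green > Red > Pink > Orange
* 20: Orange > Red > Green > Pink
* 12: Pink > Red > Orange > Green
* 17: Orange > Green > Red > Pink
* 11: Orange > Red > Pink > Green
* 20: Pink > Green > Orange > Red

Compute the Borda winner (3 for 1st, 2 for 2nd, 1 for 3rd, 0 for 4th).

Green

Green: 19×3 + 19×3 + 20×1 + 12×0 + 17×2 + 11×0 + 20×2 = 208
Orange: 19×0 + 19×0 + 20×3 + 12×1 + 17×3 + 11×3 + 20×1 = 176
Red: 19×1 + 19×2 + 20×2 + 12×2 + 17×1 + 11×2 + 20×0 = 160
Pink: 19×2 + 19×1 + 20×0 + 12×3 + 17×0 + 11×1 + 20×3 = 164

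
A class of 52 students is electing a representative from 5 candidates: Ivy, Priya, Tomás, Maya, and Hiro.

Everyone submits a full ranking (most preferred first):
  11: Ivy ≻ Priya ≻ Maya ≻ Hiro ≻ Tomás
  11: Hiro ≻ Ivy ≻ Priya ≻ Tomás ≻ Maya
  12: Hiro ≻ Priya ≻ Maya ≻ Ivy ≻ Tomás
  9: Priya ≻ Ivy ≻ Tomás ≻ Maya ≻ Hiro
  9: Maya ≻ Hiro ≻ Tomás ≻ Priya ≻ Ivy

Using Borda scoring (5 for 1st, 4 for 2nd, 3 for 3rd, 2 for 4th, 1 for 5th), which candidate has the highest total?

Ivy: 11×5 + 11×4 + 12×2 + 9×4 + 9×1 = 168
Priya: 11×4 + 11×3 + 12×4 + 9×5 + 9×2 = 188
Tomás: 11×1 + 11×2 + 12×1 + 9×3 + 9×3 = 99
Maya: 11×3 + 11×1 + 12×3 + 9×2 + 9×5 = 143
Hiro: 11×2 + 11×5 + 12×5 + 9×1 + 9×4 = 182

Priya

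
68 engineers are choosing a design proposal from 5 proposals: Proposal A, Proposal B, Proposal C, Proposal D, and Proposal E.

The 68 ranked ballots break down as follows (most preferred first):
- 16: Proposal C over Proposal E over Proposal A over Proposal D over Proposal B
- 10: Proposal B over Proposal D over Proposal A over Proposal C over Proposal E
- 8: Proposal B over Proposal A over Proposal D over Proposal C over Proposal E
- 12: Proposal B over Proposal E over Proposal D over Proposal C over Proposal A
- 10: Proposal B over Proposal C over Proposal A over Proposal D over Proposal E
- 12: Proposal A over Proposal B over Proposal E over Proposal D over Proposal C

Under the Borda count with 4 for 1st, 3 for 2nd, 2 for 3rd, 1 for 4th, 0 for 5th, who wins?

Proposal B

Proposal A: 16×2 + 10×2 + 8×3 + 12×0 + 10×2 + 12×4 = 144
Proposal B: 16×0 + 10×4 + 8×4 + 12×4 + 10×4 + 12×3 = 196
Proposal C: 16×4 + 10×1 + 8×1 + 12×1 + 10×3 + 12×0 = 124
Proposal D: 16×1 + 10×3 + 8×2 + 12×2 + 10×1 + 12×1 = 108
Proposal E: 16×3 + 10×0 + 8×0 + 12×3 + 10×0 + 12×2 = 108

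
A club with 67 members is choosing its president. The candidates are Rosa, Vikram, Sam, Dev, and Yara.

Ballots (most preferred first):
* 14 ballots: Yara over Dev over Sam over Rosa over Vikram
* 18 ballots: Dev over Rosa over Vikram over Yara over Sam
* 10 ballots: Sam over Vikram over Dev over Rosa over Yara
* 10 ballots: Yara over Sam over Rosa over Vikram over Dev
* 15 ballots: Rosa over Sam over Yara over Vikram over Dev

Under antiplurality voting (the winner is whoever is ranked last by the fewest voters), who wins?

Last-place votes: Rosa 0, Vikram 14, Sam 18, Dev 25, Yara 10.

Rosa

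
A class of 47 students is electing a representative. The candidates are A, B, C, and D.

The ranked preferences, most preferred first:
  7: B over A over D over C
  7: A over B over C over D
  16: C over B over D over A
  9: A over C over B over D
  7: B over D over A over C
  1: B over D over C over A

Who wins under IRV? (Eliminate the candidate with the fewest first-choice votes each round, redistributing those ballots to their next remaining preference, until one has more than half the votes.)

A

Round 1: A 16, B 15, C 16, D 0. D eliminated.
Round 2: A 16, B 15, C 16. B eliminated.
Round 3: A 30, C 17. A has a majority (≥24).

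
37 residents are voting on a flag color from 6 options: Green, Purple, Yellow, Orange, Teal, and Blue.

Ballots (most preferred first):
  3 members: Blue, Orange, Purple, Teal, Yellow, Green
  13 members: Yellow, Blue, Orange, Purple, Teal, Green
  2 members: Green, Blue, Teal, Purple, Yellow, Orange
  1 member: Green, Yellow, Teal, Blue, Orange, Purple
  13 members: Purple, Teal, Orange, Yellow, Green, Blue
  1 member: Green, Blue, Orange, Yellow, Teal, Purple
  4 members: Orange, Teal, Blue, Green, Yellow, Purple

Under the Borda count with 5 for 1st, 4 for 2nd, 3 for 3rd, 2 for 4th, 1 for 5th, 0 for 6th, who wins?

Orange

Green: 3×0 + 13×0 + 2×5 + 1×5 + 13×1 + 1×5 + 4×2 = 41
Purple: 3×3 + 13×2 + 2×2 + 1×0 + 13×5 + 1×0 + 4×0 = 104
Yellow: 3×1 + 13×5 + 2×1 + 1×4 + 13×2 + 1×2 + 4×1 = 106
Orange: 3×4 + 13×3 + 2×0 + 1×1 + 13×3 + 1×3 + 4×5 = 114
Teal: 3×2 + 13×1 + 2×3 + 1×3 + 13×4 + 1×1 + 4×4 = 97
Blue: 3×5 + 13×4 + 2×4 + 1×2 + 13×0 + 1×4 + 4×3 = 93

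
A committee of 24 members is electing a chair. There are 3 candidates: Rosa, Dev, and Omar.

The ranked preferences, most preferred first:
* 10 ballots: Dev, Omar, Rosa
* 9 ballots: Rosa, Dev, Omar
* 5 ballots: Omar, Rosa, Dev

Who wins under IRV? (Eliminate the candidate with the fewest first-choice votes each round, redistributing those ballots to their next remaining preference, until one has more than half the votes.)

Rosa

Round 1: Rosa 9, Dev 10, Omar 5. Omar eliminated.
Round 2: Rosa 14, Dev 10. Rosa has a majority (≥13).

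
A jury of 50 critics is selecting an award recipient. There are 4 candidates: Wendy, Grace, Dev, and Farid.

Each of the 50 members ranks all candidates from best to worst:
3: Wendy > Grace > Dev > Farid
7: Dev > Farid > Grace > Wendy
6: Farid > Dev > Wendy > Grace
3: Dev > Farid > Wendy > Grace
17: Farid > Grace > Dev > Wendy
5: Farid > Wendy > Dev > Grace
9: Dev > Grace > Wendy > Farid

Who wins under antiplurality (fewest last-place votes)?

Dev

Last-place votes: Wendy 24, Grace 14, Dev 0, Farid 12.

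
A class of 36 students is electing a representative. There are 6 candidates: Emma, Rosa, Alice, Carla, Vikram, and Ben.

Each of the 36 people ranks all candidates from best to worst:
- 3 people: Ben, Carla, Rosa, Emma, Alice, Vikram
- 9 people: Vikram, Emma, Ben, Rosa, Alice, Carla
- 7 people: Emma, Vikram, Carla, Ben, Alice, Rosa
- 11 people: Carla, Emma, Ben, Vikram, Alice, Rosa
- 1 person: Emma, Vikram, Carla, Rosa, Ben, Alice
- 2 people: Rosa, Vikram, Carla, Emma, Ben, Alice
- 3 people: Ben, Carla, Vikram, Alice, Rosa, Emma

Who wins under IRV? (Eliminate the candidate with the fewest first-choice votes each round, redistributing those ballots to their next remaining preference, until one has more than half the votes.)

Round 1: Emma 8, Rosa 2, Alice 0, Carla 11, Vikram 9, Ben 6. Alice eliminated.
Round 2: Emma 8, Rosa 2, Carla 11, Vikram 9, Ben 6. Rosa eliminated.
Round 3: Emma 8, Carla 11, Vikram 11, Ben 6. Ben eliminated.
Round 4: Emma 8, Carla 17, Vikram 11. Emma eliminated.
Round 5: Carla 17, Vikram 19. Vikram has a majority (≥19).

Vikram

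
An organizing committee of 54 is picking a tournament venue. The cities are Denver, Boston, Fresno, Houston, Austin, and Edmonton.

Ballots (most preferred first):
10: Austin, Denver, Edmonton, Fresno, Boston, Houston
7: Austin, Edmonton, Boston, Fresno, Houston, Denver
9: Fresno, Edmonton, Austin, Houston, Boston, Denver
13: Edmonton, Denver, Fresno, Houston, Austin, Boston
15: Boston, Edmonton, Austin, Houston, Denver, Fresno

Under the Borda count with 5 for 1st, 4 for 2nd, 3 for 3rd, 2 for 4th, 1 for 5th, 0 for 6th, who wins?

Edmonton

Denver: 10×4 + 7×0 + 9×0 + 13×4 + 15×1 = 107
Boston: 10×1 + 7×3 + 9×1 + 13×0 + 15×5 = 115
Fresno: 10×2 + 7×2 + 9×5 + 13×3 + 15×0 = 118
Houston: 10×0 + 7×1 + 9×2 + 13×2 + 15×2 = 81
Austin: 10×5 + 7×5 + 9×3 + 13×1 + 15×3 = 170
Edmonton: 10×3 + 7×4 + 9×4 + 13×5 + 15×4 = 219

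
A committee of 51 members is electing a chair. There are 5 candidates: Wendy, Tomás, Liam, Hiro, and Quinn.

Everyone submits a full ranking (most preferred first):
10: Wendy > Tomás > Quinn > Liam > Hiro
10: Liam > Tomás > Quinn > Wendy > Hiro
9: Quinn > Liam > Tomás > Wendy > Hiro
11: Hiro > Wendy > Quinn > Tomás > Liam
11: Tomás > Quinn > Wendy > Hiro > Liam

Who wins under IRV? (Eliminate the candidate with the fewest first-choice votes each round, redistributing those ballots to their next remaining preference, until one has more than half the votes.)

Tomás

Round 1: Wendy 10, Tomás 11, Liam 10, Hiro 11, Quinn 9. Quinn eliminated.
Round 2: Wendy 10, Tomás 11, Liam 19, Hiro 11. Wendy eliminated.
Round 3: Tomás 21, Liam 19, Hiro 11. Hiro eliminated.
Round 4: Tomás 32, Liam 19. Tomás has a majority (≥26).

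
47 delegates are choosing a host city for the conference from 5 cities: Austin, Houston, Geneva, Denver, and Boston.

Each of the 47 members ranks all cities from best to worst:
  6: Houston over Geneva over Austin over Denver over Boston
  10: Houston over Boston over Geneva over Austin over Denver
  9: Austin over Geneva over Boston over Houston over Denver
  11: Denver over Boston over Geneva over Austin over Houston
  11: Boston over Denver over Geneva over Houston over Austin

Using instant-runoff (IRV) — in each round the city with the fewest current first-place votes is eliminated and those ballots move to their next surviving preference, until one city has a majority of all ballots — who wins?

Boston

Round 1: Austin 9, Houston 16, Geneva 0, Denver 11, Boston 11. Geneva eliminated.
Round 2: Austin 9, Houston 16, Denver 11, Boston 11. Austin eliminated.
Round 3: Houston 16, Denver 11, Boston 20. Denver eliminated.
Round 4: Houston 16, Boston 31. Boston has a majority (≥24).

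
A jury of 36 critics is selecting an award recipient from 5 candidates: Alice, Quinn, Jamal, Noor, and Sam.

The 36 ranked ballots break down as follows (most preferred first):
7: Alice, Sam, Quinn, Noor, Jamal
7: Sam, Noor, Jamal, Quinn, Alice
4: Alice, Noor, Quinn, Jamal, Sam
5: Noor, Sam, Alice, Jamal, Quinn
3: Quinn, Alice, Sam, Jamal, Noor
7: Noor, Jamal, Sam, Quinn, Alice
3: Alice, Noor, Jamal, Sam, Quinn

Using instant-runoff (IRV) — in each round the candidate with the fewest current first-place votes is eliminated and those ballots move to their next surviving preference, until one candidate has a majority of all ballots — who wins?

Round 1: Alice 14, Quinn 3, Jamal 0, Noor 12, Sam 7. Jamal eliminated.
Round 2: Alice 14, Quinn 3, Noor 12, Sam 7. Quinn eliminated.
Round 3: Alice 17, Noor 12, Sam 7. Sam eliminated.
Round 4: Alice 17, Noor 19. Noor has a majority (≥19).

Noor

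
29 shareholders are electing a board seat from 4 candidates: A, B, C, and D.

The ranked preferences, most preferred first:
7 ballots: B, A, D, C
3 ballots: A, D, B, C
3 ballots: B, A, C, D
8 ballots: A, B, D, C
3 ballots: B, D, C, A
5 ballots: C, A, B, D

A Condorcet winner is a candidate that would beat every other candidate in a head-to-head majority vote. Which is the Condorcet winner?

A

A vs B: 16–13
A vs C: 21–8
A vs D: 26–3
A beats every other candidate.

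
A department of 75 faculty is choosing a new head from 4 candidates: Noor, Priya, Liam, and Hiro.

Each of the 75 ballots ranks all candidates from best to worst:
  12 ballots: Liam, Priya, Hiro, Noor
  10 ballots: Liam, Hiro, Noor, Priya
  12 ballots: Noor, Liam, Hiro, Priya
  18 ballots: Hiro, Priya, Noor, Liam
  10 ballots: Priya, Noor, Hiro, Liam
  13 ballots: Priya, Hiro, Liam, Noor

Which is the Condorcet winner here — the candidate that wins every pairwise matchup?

Hiro vs Noor: 53–22
Hiro vs Priya: 40–35
Hiro vs Liam: 41–34
Hiro beats every other candidate.

Hiro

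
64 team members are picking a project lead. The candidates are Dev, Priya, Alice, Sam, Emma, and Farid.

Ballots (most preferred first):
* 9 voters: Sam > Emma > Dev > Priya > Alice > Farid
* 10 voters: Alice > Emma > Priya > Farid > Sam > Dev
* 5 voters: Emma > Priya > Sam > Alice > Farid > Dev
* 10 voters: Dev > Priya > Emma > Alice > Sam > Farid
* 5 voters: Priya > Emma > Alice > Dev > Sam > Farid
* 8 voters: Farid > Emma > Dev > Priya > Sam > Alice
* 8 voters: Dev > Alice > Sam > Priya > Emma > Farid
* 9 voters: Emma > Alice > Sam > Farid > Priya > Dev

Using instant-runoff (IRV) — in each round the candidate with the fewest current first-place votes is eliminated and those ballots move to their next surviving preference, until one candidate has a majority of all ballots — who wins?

Emma

Round 1: Dev 18, Priya 5, Alice 10, Sam 9, Emma 14, Farid 8. Priya eliminated.
Round 2: Dev 18, Alice 10, Sam 9, Emma 19, Farid 8. Farid eliminated.
Round 3: Dev 18, Alice 10, Sam 9, Emma 27. Sam eliminated.
Round 4: Dev 18, Alice 10, Emma 36. Emma has a majority (≥33).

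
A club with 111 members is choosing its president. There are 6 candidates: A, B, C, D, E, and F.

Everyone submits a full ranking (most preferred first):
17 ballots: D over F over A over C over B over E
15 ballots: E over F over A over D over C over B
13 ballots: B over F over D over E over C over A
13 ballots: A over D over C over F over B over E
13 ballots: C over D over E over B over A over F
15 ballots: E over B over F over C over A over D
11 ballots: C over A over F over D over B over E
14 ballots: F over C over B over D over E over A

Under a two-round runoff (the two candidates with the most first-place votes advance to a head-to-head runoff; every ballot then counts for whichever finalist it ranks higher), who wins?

C

Round 1 first-place votes: A 13, B 13, C 24, D 17, E 30, F 14. E and C advance.
Runoff: E is ranked above C on 43 ballots, C above E on 68.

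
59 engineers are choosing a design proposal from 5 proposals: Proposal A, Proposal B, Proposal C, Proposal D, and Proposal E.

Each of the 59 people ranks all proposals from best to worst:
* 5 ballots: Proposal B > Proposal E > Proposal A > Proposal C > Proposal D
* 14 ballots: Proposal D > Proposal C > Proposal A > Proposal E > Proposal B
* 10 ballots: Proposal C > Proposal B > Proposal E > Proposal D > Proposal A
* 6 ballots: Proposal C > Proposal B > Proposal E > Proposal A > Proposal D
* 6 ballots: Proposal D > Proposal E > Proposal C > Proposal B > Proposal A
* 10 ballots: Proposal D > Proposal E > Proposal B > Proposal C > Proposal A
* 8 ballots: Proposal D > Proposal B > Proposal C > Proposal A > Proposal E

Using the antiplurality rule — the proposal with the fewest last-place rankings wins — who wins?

Last-place votes: Proposal A 26, Proposal B 14, Proposal C 0, Proposal D 11, Proposal E 8.

Proposal C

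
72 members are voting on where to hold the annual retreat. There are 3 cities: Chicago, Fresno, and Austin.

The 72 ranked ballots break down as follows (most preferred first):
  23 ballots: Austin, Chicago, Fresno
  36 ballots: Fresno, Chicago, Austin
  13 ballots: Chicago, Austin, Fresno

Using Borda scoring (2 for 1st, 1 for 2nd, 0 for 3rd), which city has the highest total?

Chicago: 23×1 + 36×1 + 13×2 = 85
Fresno: 23×0 + 36×2 + 13×0 = 72
Austin: 23×2 + 36×0 + 13×1 = 59

Chicago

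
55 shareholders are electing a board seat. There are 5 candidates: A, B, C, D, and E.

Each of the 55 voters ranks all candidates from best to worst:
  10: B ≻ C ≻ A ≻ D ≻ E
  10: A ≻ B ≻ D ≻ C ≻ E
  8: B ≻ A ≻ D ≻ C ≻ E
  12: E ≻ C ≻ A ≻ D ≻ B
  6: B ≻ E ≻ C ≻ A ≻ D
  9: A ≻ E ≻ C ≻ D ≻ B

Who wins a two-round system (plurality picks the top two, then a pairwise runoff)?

Round 1 first-place votes: A 19, B 24, C 0, D 0, E 12. B and A advance.
Runoff: B is ranked above A on 24 ballots, A above B on 31.

A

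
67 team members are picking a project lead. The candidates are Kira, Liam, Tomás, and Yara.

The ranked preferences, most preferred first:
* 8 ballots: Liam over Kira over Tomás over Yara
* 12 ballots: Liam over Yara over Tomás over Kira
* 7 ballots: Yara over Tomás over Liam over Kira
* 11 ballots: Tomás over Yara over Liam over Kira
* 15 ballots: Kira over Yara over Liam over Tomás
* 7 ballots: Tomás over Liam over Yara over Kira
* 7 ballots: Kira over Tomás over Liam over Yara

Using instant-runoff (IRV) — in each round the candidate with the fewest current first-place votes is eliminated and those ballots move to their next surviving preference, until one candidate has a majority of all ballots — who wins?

Tomás

Round 1: Kira 22, Liam 20, Tomás 18, Yara 7. Yara eliminated.
Round 2: Kira 22, Liam 20, Tomás 25. Liam eliminated.
Round 3: Kira 30, Tomás 37. Tomás has a majority (≥34).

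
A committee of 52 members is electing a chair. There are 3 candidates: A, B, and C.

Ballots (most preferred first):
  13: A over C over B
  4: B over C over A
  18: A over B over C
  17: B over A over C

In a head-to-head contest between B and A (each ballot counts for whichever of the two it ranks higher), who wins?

A

B is ranked above A on 21 ballots; A above B on 31.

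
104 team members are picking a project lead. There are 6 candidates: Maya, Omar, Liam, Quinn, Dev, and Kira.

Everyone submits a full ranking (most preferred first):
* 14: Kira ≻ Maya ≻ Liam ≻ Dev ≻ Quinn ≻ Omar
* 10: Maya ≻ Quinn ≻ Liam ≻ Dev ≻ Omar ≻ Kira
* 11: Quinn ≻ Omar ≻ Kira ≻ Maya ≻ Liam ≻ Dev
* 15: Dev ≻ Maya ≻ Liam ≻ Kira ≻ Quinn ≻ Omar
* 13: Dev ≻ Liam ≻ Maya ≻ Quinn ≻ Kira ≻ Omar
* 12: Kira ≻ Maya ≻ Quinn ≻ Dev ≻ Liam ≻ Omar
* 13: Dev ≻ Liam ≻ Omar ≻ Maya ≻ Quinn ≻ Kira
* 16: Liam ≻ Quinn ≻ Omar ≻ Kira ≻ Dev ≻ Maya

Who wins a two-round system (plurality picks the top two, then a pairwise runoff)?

Round 1 first-place votes: Maya 10, Omar 0, Liam 16, Quinn 11, Dev 41, Kira 26. Dev and Kira advance.
Runoff: Dev is ranked above Kira on 51 ballots, Kira above Dev on 53.

Kira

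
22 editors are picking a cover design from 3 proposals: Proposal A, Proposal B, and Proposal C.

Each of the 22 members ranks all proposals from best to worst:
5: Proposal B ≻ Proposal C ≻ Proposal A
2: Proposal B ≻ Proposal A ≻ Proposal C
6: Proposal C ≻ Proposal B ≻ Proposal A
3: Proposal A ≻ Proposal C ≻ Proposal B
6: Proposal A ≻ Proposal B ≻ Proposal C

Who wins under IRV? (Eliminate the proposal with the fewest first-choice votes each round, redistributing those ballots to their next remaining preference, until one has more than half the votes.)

Proposal B

Round 1: Proposal A 9, Proposal B 7, Proposal C 6. Proposal C eliminated.
Round 2: Proposal A 9, Proposal B 13. Proposal B has a majority (≥12).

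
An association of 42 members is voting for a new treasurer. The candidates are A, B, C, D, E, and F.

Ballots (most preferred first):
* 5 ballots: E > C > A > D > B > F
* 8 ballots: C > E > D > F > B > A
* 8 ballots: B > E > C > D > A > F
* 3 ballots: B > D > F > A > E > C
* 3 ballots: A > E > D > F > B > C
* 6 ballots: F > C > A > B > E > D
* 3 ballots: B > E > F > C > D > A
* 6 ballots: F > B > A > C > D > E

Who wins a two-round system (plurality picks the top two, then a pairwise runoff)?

F

Round 1 first-place votes: A 3, B 14, C 8, D 0, E 5, F 12. B and F advance.
Runoff: B is ranked above F on 19 ballots, F above B on 23.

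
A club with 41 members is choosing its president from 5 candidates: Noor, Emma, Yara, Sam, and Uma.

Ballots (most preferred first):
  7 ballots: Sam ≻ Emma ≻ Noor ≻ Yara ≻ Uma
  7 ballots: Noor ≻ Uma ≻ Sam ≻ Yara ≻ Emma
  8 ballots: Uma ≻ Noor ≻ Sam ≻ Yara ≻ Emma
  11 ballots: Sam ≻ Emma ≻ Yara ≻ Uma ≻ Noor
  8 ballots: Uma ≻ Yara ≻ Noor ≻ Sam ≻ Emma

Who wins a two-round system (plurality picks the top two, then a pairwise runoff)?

Round 1 first-place votes: Noor 7, Emma 0, Yara 0, Sam 18, Uma 16. Sam and Uma advance.
Runoff: Sam is ranked above Uma on 18 ballots, Uma above Sam on 23.

Uma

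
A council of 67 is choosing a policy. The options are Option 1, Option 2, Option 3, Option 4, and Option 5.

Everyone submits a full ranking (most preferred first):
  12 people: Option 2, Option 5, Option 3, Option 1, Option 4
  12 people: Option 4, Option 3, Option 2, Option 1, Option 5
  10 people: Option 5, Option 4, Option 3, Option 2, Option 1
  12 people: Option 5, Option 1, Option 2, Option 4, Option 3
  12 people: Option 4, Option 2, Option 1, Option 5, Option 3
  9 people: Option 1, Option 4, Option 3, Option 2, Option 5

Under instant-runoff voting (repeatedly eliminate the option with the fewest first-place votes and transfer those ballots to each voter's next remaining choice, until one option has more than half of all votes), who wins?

Round 1: Option 1 9, Option 2 12, Option 3 0, Option 4 24, Option 5 22. Option 3 eliminated.
Round 2: Option 1 9, Option 2 12, Option 4 24, Option 5 22. Option 1 eliminated.
Round 3: Option 2 12, Option 4 33, Option 5 22. Option 2 eliminated.
Round 4: Option 4 33, Option 5 34. Option 5 has a majority (≥34).

Option 5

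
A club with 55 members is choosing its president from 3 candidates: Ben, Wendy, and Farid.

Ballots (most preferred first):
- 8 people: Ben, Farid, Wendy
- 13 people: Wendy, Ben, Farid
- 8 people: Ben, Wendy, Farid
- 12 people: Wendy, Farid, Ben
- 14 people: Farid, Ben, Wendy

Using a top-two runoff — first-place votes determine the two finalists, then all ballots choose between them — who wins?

Round 1 first-place votes: Ben 16, Wendy 25, Farid 14. Wendy and Ben advance.
Runoff: Wendy is ranked above Ben on 25 ballots, Ben above Wendy on 30.

Ben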